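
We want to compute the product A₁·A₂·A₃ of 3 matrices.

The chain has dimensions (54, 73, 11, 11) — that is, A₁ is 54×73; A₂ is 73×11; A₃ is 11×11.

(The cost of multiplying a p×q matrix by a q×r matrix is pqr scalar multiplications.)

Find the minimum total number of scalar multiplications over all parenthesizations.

49896

Order (A₁·(A₂·A₃)): (A₂·A₃): 73×11 by 11×11 → 73×11, cost 73·11·11 = 8833; (A₁·(A₂·A₃)): 54×73 by 73×11 → 54×11, cost 54·73·11 = 43362; cumulative 52195. Total 52195.
Order ((A₁·A₂)·A₃): (A₁·A₂): 54×73 by 73×11 → 54×11, cost 54·73·11 = 43362; ((A₁·A₂)·A₃): 54×11 by 11×11 → 54×11, cost 54·11·11 = 6534; cumulative 49896. Total 49896.
Minimum: 49896.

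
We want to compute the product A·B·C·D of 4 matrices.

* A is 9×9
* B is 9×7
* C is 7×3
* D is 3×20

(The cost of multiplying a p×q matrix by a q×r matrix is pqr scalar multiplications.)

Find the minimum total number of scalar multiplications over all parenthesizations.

Adjacent pairs: AB = 9·9·7 = 567; BC = 9·7·3 = 189; CD = 7·3·20 = 420.
Length 3: A..C: k=1: 0+189+9·9·3=432; k=2: 567+0+9·7·3=756 → min 432 | B..D: k=2: 0+420+9·7·20=1680; k=3: 189+0+9·3·20=729 → min 729.
Length 4: A..D: k=1: 0+729+9·9·20=2349; k=2: 567+420+9·7·20=2247; k=3: 432+0+9·3·20=972 → min 972.
Optimal order: ((A·(B·C))·D) with cost 972.

972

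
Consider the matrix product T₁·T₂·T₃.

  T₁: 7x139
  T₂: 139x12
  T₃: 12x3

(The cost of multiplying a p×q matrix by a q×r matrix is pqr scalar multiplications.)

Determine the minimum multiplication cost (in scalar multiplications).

Order (T₁·(T₂·T₃)): (T₂·T₃): 139×12 by 12×3 → 139×3, cost 139·12·3 = 5004; (T₁·(T₂·T₃)): 7×139 by 139×3 → 7×3, cost 7·139·3 = 2919; cumulative 7923. Total 7923.
Order ((T₁·T₂)·T₃): (T₁·T₂): 7×139 by 139×12 → 7×12, cost 7·139·12 = 11676; ((T₁·T₂)·T₃): 7×12 by 12×3 → 7×3, cost 7·12·3 = 252; cumulative 11928. Total 11928.
Minimum: 7923.

7923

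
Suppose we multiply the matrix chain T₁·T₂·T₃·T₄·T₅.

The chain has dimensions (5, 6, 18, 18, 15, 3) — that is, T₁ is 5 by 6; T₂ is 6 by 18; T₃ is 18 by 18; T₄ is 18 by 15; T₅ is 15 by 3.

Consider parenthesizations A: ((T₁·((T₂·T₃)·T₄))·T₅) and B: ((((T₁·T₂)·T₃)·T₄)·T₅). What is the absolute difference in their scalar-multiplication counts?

504

Order A = ((T₁·((T₂·T₃)·T₄))·T₅): (T₂·T₃): 6×18 by 18×18 → 6×18, cost 6·18·18 = 1944; ((T₂·T₃)·T₄): 6×18 by 18×15 → 6×15, cost 6·18·15 = 1620; cumulative 3564; (T₁·((T₂·T₃)·T₄)): 5×6 by 6×15 → 5×15, cost 5·6·15 = 450; cumulative 4014; ((T₁·((T₂·T₃)·T₄))·T₅): 5×15 by 15×3 → 5×3, cost 5·15·3 = 225; cumulative 4239. Total 4239.
Order B = ((((T₁·T₂)·T₃)·T₄)·T₅): (T₁·T₂): 5×6 by 6×18 → 5×18, cost 5·6·18 = 540; ((T₁·T₂)·T₃): 5×18 by 18×18 → 5×18, cost 5·18·18 = 1620; cumulative 2160; (((T₁·T₂)·T₃)·T₄): 5×18 by 18×15 → 5×15, cost 5·18·15 = 1350; cumulative 3510; ((((T₁·T₂)·T₃)·T₄)·T₅): 5×15 by 15×3 → 5×3, cost 5·15·3 = 225; cumulative 3735. Total 3735.
Difference: |4239 − 3735| = 504.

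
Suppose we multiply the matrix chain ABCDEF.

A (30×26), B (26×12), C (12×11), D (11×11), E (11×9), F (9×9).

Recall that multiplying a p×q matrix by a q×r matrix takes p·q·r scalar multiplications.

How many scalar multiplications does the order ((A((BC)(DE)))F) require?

(BC): 26×12 by 12×11 → 26×11, cost 26·12·11 = 3432
(DE): 11×11 by 11×9 → 11×9, cost 11·11·9 = 1089
((BC)(DE)): 26×11 by 11×9 → 26×9, cost 26·11·9 = 2574; cumulative 7095
(A((BC)(DE))): 30×26 by 26×9 → 30×9, cost 30·26·9 = 7020; cumulative 14115
((A((BC)(DE)))F): 30×9 by 9×9 → 30×9, cost 30·9·9 = 2430; cumulative 16545
Total: 16545 scalar multiplications.

16545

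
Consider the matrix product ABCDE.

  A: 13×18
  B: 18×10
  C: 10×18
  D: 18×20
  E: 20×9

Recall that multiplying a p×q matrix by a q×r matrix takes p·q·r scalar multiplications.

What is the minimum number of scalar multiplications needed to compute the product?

8370

Adjacent pairs: AB = 13·18·10 = 2340; BC = 18·10·18 = 3240; CD = 10·18·20 = 3600; DE = 18·20·9 = 3240.
Length 3: A..C: k=1: 0+3240+13·18·18=7452; k=2: 2340+0+13·10·18=4680 → min 4680 | B..D: k=2: 0+3600+18·10·20=7200; k=3: 3240+0+18·18·20=9720 → min 7200 | C..E: k=3: 0+3240+10·18·9=4860; k=4: 3600+0+10·20·9=5400 → min 4860.
Length 4: A..D: k=1: 0+7200+13·18·20=11880; k=2: 2340+3600+13·10·20=8540; k=3: 4680+0+13·18·20=9360 → min 8540 | B..E: k=2: 0+4860+18·10·9=6480; k=3: 3240+3240+18·18·9=9396; k=4: 7200+0+18·20·9=10440 → min 6480.
Length 5: A..E: k=1: 0+6480+13·18·9=8586; k=2: 2340+4860+13·10·9=8370; k=3: 4680+3240+13·18·9=10026; k=4: 8540+0+13·20·9=10880 → min 8370.
Optimal order: ((AB)(C(DE))) with cost 8370.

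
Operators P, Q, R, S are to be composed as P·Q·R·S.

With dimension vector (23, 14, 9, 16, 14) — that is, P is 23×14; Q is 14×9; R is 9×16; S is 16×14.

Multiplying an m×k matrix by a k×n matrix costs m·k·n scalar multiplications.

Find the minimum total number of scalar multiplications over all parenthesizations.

7812

Adjacent pairs: PQ = 23·14·9 = 2898; QR = 14·9·16 = 2016; RS = 9·16·14 = 2016.
Length 3: P..R: k=1: 0+2016+23·14·16=7168; k=2: 2898+0+23·9·16=6210 → min 6210 | Q..S: k=2: 0+2016+14·9·14=3780; k=3: 2016+0+14·16·14=5152 → min 3780.
Length 4: P..S: k=1: 0+3780+23·14·14=8288; k=2: 2898+2016+23·9·14=7812; k=3: 6210+0+23·16·14=11362 → min 7812.
Optimal order: ((P·Q)·(R·S)) with cost 7812.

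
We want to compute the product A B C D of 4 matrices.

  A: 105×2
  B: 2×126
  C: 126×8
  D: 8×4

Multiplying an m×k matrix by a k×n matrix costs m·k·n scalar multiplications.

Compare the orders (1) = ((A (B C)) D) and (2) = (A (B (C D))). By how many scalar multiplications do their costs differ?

Order (1) = ((A (B C)) D): (B C): 2×126 by 126×8 → 2×8, cost 2·126·8 = 2016; (A (B C)): 105×2 by 2×8 → 105×8, cost 105·2·8 = 1680; cumulative 3696; ((A (B C)) D): 105×8 by 8×4 → 105×4, cost 105·8·4 = 3360; cumulative 7056. Total 7056.
Order (2) = (A (B (C D))): (C D): 126×8 by 8×4 → 126×4, cost 126·8·4 = 4032; (B (C D)): 2×126 by 126×4 → 2×4, cost 2·126·4 = 1008; cumulative 5040; (A (B (C D))): 105×2 by 2×4 → 105×4, cost 105·2·4 = 840; cumulative 5880. Total 5880.
Difference: |7056 − 5880| = 1176.

1176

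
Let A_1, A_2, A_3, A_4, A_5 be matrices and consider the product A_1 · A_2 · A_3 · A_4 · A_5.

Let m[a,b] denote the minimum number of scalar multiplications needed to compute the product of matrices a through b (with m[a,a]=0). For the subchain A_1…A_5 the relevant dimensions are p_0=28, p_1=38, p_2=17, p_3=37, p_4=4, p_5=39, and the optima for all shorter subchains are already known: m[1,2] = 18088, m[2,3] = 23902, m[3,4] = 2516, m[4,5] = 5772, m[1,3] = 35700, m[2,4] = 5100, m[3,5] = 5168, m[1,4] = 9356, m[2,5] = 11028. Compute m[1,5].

m[1,5] = min over k∈[1,4] of m[1,k]+m[k+1,5]+p_{0}·p_k·p_{5}.
k=1: 0 + 11028 + 28·38·39 = 52524; k=2: 18088 + 5168 + 28·17·39 = 41820; k=3: 35700 + 5772 + 28·37·39 = 81876; k=4: 9356 + 0 + 28·4·39 = 13724.
Minimum: 13724 at k=4.

13724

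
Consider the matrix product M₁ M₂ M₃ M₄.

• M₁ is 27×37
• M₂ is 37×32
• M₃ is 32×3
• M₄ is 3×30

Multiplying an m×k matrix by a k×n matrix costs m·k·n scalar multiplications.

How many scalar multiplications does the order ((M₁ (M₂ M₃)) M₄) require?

8979

(M₂ M₃): 37×32 by 32×3 → 37×3, cost 37·32·3 = 3552
(M₁ (M₂ M₃)): 27×37 by 37×3 → 27×3, cost 27·37·3 = 2997; cumulative 6549
((M₁ (M₂ M₃)) M₄): 27×3 by 3×30 → 27×30, cost 27·3·30 = 2430; cumulative 8979
Total: 8979 scalar multiplications.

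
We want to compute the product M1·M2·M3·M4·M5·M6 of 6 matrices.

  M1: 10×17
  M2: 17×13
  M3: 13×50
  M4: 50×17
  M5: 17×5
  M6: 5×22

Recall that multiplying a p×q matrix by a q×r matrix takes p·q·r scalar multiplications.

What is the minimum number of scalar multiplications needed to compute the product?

Adjacent pairs: M1M2 = 10·17·13 = 2210; M2M3 = 17·13·50 = 11050; M3M4 = 13·50·17 = 11050; M4M5 = 50·17·5 = 4250; M5M6 = 17·5·22 = 1870.
Length 3: M1..M3: k=1: 0+11050+10·17·50=19550; k=2: 2210+0+10·13·50=8710 → min 8710 | M2..M4: k=2: 0+11050+17·13·17=14807; k=3: 11050+0+17·50·17=25500 → min 14807 | M3..M5: k=3: 0+4250+13·50·5=7500; k=4: 11050+0+13·17·5=12155 → min 7500 | M4..M6: k=4: 0+1870+50·17·22=20570; k=5: 4250+0+50·5·22=9750 → min 9750.
Length 4: M1..M4: k=1: 0+14807+10·17·17=17697; k=2: 2210+11050+10·13·17=15470; k=3: 8710+0+10·50·17=17210 → min 15470 | M2..M5: k=2: 0+7500+17·13·5=8605; k=3: 11050+4250+17·50·5=19550; k=4: 14807+0+17·17·5=16252 → min 8605 | M3..M6: k=3: 0+9750+13·50·22=24050; k=4: 11050+1870+13·17·22=17782; k=5: 7500+0+13·5·22=8930 → min 8930.
Length 5: M1..M5: k=1: 0+8605+10·17·5=9455; k=2: 2210+7500+10·13·5=10360; k=3: 8710+4250+10·50·5=15460; k=4: 15470+0+10·17·5=16320 → min 9455 | M2..M6: k=2: 0+8930+17·13·22=13792; k=3: 11050+9750+17·50·22=39500; k=4: 14807+1870+17·17·22=23035; k=5: 8605+0+17·5·22=10475 → min 10475.
Length 6: M1..M6: k=1: 0+10475+10·17·22=14215; k=2: 2210+8930+10·13·22=14000; k=3: 8710+9750+10·50·22=29460; k=4: 15470+1870+10·17·22=21080; k=5: 9455+0+10·5·22=10555 → min 10555.
Optimal order: ((M1·(M2·(M3·(M4·M5))))·M6) with cost 10555.

10555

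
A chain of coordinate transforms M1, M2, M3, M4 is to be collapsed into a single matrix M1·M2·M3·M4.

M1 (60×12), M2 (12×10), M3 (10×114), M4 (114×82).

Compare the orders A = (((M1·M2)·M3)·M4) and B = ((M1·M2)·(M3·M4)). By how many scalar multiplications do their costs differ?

Order A = (((M1·M2)·M3)·M4): (M1·M2): 60×12 by 12×10 → 60×10, cost 60·12·10 = 7200; ((M1·M2)·M3): 60×10 by 10×114 → 60×114, cost 60·10·114 = 68400; cumulative 75600; (((M1·M2)·M3)·M4): 60×114 by 114×82 → 60×82, cost 60·114·82 = 560880; cumulative 636480. Total 636480.
Order B = ((M1·M2)·(M3·M4)): (M1·M2): 60×12 by 12×10 → 60×10, cost 60·12·10 = 7200; (M3·M4): 10×114 by 114×82 → 10×82, cost 10·114·82 = 93480; ((M1·M2)·(M3·M4)): 60×10 by 10×82 → 60×82, cost 60·10·82 = 49200; cumulative 149880. Total 149880.
Difference: |636480 − 149880| = 486600.

486600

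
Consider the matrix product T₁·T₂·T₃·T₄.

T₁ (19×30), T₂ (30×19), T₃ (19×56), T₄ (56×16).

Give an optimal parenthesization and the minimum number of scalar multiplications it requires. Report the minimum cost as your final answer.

33630

Adjacent pairs: T₁T₂ = 19·30·19 = 10830; T₂T₃ = 30·19·56 = 31920; T₃T₄ = 19·56·16 = 17024.
Length 3: T₁..T₃: k=1: 0+31920+19·30·56=63840; k=2: 10830+0+19·19·56=31046 → min 31046 | T₂..T₄: k=2: 0+17024+30·19·16=26144; k=3: 31920+0+30·56·16=58800 → min 26144.
Length 4: T₁..T₄: k=1: 0+26144+19·30·16=35264; k=2: 10830+17024+19·19·16=33630; k=3: 31046+0+19·56·16=48070 → min 33630.
Optimal parenthesization: ((T₁·T₂)·(T₃·T₄)) with cost 33630.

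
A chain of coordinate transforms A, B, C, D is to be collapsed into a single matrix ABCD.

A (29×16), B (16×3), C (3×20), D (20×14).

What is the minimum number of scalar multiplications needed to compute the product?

Adjacent pairs: AB = 29·16·3 = 1392; BC = 16·3·20 = 960; CD = 3·20·14 = 840.
Length 3: A..C: k=1: 0+960+29·16·20=10240; k=2: 1392+0+29·3·20=3132 → min 3132 | B..D: k=2: 0+840+16·3·14=1512; k=3: 960+0+16·20·14=5440 → min 1512.
Length 4: A..D: k=1: 0+1512+29·16·14=8008; k=2: 1392+840+29·3·14=3450; k=3: 3132+0+29·20·14=11252 → min 3450.
Optimal order: ((AB)(CD)) with cost 3450.

3450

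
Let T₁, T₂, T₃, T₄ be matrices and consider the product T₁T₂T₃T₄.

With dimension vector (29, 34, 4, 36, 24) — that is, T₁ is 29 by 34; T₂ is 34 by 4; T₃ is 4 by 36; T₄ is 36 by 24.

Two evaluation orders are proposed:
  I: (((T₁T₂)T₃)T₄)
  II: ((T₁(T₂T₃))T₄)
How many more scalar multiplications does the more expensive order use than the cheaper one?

Order I = (((T₁T₂)T₃)T₄): (T₁T₂): 29×34 by 34×4 → 29×4, cost 29·34·4 = 3944; ((T₁T₂)T₃): 29×4 by 4×36 → 29×36, cost 29·4·36 = 4176; cumulative 8120; (((T₁T₂)T₃)T₄): 29×36 by 36×24 → 29×24, cost 29·36·24 = 25056; cumulative 33176. Total 33176.
Order II = ((T₁(T₂T₃))T₄): (T₂T₃): 34×4 by 4×36 → 34×36, cost 34·4·36 = 4896; (T₁(T₂T₃)): 29×34 by 34×36 → 29×36, cost 29·34·36 = 35496; cumulative 40392; ((T₁(T₂T₃))T₄): 29×36 by 36×24 → 29×24, cost 29·36·24 = 25056; cumulative 65448. Total 65448.
Difference: |33176 − 65448| = 32272.

32272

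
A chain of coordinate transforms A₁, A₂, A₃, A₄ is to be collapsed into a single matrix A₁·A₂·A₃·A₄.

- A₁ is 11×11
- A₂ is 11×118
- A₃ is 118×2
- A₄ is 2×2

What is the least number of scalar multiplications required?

2882

Adjacent pairs: A₁A₂ = 11·11·118 = 14278; A₂A₃ = 11·118·2 = 2596; A₃A₄ = 118·2·2 = 472.
Length 3: A₁..A₃: k=1: 0+2596+11·11·2=2838; k=2: 14278+0+11·118·2=16874 → min 2838 | A₂..A₄: k=2: 0+472+11·118·2=3068; k=3: 2596+0+11·2·2=2640 → min 2640.
Length 4: A₁..A₄: k=1: 0+2640+11·11·2=2882; k=2: 14278+472+11·118·2=17346; k=3: 2838+0+11·2·2=2882 → min 2882.
Optimal order: (A₁·((A₂·A₃)·A₄)) with cost 2882.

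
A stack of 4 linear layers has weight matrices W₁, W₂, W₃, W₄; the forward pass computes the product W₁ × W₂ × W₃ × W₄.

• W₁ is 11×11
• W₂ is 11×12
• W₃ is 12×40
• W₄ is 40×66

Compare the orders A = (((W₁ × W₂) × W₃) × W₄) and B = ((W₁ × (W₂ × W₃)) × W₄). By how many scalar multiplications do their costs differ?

Order A = (((W₁ × W₂) × W₃) × W₄): (W₁ × W₂): 11×11 by 11×12 → 11×12, cost 11·11·12 = 1452; ((W₁ × W₂) × W₃): 11×12 by 12×40 → 11×40, cost 11·12·40 = 5280; cumulative 6732; (((W₁ × W₂) × W₃) × W₄): 11×40 by 40×66 → 11×66, cost 11·40·66 = 29040; cumulative 35772. Total 35772.
Order B = ((W₁ × (W₂ × W₃)) × W₄): (W₂ × W₃): 11×12 by 12×40 → 11×40, cost 11·12·40 = 5280; (W₁ × (W₂ × W₃)): 11×11 by 11×40 → 11×40, cost 11·11·40 = 4840; cumulative 10120; ((W₁ × (W₂ × W₃)) × W₄): 11×40 by 40×66 → 11×66, cost 11·40·66 = 29040; cumulative 39160. Total 39160.
Difference: |35772 − 39160| = 3388.

3388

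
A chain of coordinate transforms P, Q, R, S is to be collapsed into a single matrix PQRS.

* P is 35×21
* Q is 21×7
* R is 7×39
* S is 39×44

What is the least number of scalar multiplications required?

Adjacent pairs: PQ = 35·21·7 = 5145; QR = 21·7·39 = 5733; RS = 7·39·44 = 12012.
Length 3: P..R: k=1: 0+5733+35·21·39=34398; k=2: 5145+0+35·7·39=14700 → min 14700 | Q..S: k=2: 0+12012+21·7·44=18480; k=3: 5733+0+21·39·44=41769 → min 18480.
Length 4: P..S: k=1: 0+18480+35·21·44=50820; k=2: 5145+12012+35·7·44=27937; k=3: 14700+0+35·39·44=74760 → min 27937.
Optimal order: ((PQ)(RS)) with cost 27937.

27937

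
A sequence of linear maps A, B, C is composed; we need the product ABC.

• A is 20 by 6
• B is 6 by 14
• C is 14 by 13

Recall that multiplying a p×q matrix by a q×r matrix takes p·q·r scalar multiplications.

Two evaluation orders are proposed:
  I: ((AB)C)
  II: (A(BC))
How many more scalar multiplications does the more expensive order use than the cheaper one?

Order I = ((AB)C): (AB): 20×6 by 6×14 → 20×14, cost 20·6·14 = 1680; ((AB)C): 20×14 by 14×13 → 20×13, cost 20·14·13 = 3640; cumulative 5320. Total 5320.
Order II = (A(BC)): (BC): 6×14 by 14×13 → 6×13, cost 6·14·13 = 1092; (A(BC)): 20×6 by 6×13 → 20×13, cost 20·6·13 = 1560; cumulative 2652. Total 2652.
Difference: |5320 − 2652| = 2668.

2668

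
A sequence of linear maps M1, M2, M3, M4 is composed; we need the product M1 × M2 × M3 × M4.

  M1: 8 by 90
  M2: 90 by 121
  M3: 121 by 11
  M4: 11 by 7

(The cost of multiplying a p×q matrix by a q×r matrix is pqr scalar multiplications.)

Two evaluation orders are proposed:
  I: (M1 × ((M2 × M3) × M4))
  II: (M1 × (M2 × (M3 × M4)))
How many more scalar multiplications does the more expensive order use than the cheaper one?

41173

Order I = (M1 × ((M2 × M3) × M4)): (M2 × M3): 90×121 by 121×11 → 90×11, cost 90·121·11 = 119790; ((M2 × M3) × M4): 90×11 by 11×7 → 90×7, cost 90·11·7 = 6930; cumulative 126720; (M1 × ((M2 × M3) × M4)): 8×90 by 90×7 → 8×7, cost 8·90·7 = 5040; cumulative 131760. Total 131760.
Order II = (M1 × (M2 × (M3 × M4))): (M3 × M4): 121×11 by 11×7 → 121×7, cost 121·11·7 = 9317; (M2 × (M3 × M4)): 90×121 by 121×7 → 90×7, cost 90·121·7 = 76230; cumulative 85547; (M1 × (M2 × (M3 × M4))): 8×90 by 90×7 → 8×7, cost 8·90·7 = 5040; cumulative 90587. Total 90587.
Difference: |131760 − 90587| = 41173.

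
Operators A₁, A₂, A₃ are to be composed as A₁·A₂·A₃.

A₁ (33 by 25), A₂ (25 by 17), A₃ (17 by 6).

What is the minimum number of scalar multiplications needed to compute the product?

Order (A₁·(A₂·A₃)): (A₂·A₃): 25×17 by 17×6 → 25×6, cost 25·17·6 = 2550; (A₁·(A₂·A₃)): 33×25 by 25×6 → 33×6, cost 33·25·6 = 4950; cumulative 7500. Total 7500.
Order ((A₁·A₂)·A₃): (A₁·A₂): 33×25 by 25×17 → 33×17, cost 33·25·17 = 14025; ((A₁·A₂)·A₃): 33×17 by 17×6 → 33×6, cost 33·17·6 = 3366; cumulative 17391. Total 17391.
Minimum: 7500.

7500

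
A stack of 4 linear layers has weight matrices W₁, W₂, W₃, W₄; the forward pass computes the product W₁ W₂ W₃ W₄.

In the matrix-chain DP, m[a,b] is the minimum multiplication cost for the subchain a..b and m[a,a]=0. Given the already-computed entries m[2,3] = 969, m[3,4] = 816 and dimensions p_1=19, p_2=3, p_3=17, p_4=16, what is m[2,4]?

m[2,4] = min over k∈[2,3] of m[2,k]+m[k+1,4]+p_{1}·p_k·p_{4}.
k=2: 0 + 816 + 19·3·16 = 1728; k=3: 969 + 0 + 19·17·16 = 6137.
Minimum: 1728 at k=2.

1728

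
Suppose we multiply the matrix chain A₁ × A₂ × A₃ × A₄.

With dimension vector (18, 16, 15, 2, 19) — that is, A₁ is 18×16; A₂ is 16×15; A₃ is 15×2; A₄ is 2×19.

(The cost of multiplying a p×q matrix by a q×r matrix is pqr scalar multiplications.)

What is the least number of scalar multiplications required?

1740

Adjacent pairs: A₁A₂ = 18·16·15 = 4320; A₂A₃ = 16·15·2 = 480; A₃A₄ = 15·2·19 = 570.
Length 3: A₁..A₃: k=1: 0+480+18·16·2=1056; k=2: 4320+0+18·15·2=4860 → min 1056 | A₂..A₄: k=2: 0+570+16·15·19=5130; k=3: 480+0+16·2·19=1088 → min 1088.
Length 4: A₁..A₄: k=1: 0+1088+18·16·19=6560; k=2: 4320+570+18·15·19=10020; k=3: 1056+0+18·2·19=1740 → min 1740.
Optimal order: ((A₁ × (A₂ × A₃)) × A₄) with cost 1740.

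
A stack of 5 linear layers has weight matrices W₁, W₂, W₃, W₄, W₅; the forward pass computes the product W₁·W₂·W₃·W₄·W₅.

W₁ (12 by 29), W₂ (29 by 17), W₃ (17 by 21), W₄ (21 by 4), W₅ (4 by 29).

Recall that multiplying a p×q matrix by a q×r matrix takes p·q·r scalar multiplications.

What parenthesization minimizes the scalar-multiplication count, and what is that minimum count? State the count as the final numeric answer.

6184

Adjacent pairs: W₁W₂ = 12·29·17 = 5916; W₂W₃ = 29·17·21 = 10353; W₃W₄ = 17·21·4 = 1428; W₄W₅ = 21·4·29 = 2436.
Length 3: W₁..W₃: k=1: 0+10353+12·29·21=17661; k=2: 5916+0+12·17·21=10200 → min 10200 | W₂..W₄: k=2: 0+1428+29·17·4=3400; k=3: 10353+0+29·21·4=12789 → min 3400 | W₃..W₅: k=3: 0+2436+17·21·29=12789; k=4: 1428+0+17·4·29=3400 → min 3400.
Length 4: W₁..W₄: k=1: 0+3400+12·29·4=4792; k=2: 5916+1428+12·17·4=8160; k=3: 10200+0+12·21·4=11208 → min 4792 | W₂..W₅: k=2: 0+3400+29·17·29=17697; k=3: 10353+2436+29·21·29=30450; k=4: 3400+0+29·4·29=6764 → min 6764.
Length 5: W₁..W₅: k=1: 0+6764+12·29·29=16856; k=2: 5916+3400+12·17·29=15232; k=3: 10200+2436+12·21·29=19944; k=4: 4792+0+12·4·29=6184 → min 6184.
Optimal parenthesization: ((W₁·(W₂·(W₃·W₄)))·W₅) with cost 6184.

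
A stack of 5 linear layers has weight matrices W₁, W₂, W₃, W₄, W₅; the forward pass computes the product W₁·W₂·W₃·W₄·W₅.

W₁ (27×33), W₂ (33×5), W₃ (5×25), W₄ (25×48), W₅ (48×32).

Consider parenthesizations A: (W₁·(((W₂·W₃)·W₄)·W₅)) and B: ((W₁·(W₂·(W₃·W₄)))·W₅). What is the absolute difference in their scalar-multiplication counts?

Order A = (W₁·(((W₂·W₃)·W₄)·W₅)): (W₂·W₃): 33×5 by 5×25 → 33×25, cost 33·5·25 = 4125; ((W₂·W₃)·W₄): 33×25 by 25×48 → 33×48, cost 33·25·48 = 39600; cumulative 43725; (((W₂·W₃)·W₄)·W₅): 33×48 by 48×32 → 33×32, cost 33·48·32 = 50688; cumulative 94413; (W₁·(((W₂·W₃)·W₄)·W₅)): 27×33 by 33×32 → 27×32, cost 27·33·32 = 28512; cumulative 122925. Total 122925.
Order B = ((W₁·(W₂·(W₃·W₄)))·W₅): (W₃·W₄): 5×25 by 25×48 → 5×48, cost 5·25·48 = 6000; (W₂·(W₃·W₄)): 33×5 by 5×48 → 33×48, cost 33·5·48 = 7920; cumulative 13920; (W₁·(W₂·(W₃·W₄))): 27×33 by 33×48 → 27×48, cost 27·33·48 = 42768; cumulative 56688; ((W₁·(W₂·(W₃·W₄)))·W₅): 27×48 by 48×32 → 27×32, cost 27·48·32 = 41472; cumulative 98160. Total 98160.
Difference: |122925 − 98160| = 24765.

24765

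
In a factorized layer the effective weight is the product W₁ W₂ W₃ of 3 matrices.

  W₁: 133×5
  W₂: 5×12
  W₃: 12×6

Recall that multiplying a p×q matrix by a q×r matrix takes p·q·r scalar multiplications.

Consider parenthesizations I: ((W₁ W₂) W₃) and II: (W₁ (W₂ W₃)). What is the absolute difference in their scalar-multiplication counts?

Order I = ((W₁ W₂) W₃): (W₁ W₂): 133×5 by 5×12 → 133×12, cost 133·5·12 = 7980; ((W₁ W₂) W₃): 133×12 by 12×6 → 133×6, cost 133·12·6 = 9576; cumulative 17556. Total 17556.
Order II = (W₁ (W₂ W₃)): (W₂ W₃): 5×12 by 12×6 → 5×6, cost 5·12·6 = 360; (W₁ (W₂ W₃)): 133×5 by 5×6 → 133×6, cost 133·5·6 = 3990; cumulative 4350. Total 4350.
Difference: |17556 − 4350| = 13206.

13206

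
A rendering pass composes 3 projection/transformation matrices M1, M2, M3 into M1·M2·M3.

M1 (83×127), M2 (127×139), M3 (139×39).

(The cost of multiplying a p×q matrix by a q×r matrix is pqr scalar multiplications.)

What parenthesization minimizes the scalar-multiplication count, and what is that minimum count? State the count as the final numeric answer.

(M1·(M2·M3)): cost 1099566.
((M1·M2)·M3): cost 1915142.
Optimal: (M1·(M2·M3)) with cost 1099566.

1099566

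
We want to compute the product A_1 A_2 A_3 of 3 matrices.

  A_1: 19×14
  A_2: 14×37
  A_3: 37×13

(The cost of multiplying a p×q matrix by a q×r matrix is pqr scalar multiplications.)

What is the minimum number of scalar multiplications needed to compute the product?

10192

Order (A_1 (A_2 A_3)): (A_2 A_3): 14×37 by 37×13 → 14×13, cost 14·37·13 = 6734; (A_1 (A_2 A_3)): 19×14 by 14×13 → 19×13, cost 19·14·13 = 3458; cumulative 10192. Total 10192.
Order ((A_1 A_2) A_3): (A_1 A_2): 19×14 by 14×37 → 19×37, cost 19·14·37 = 9842; ((A_1 A_2) A_3): 19×37 by 37×13 → 19×13, cost 19·37·13 = 9139; cumulative 18981. Total 18981.
Minimum: 10192.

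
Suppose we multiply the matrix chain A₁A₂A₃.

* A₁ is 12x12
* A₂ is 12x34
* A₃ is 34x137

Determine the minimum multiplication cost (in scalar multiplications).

60792

Order (A₁(A₂A₃)): (A₂A₃): 12×34 by 34×137 → 12×137, cost 12·34·137 = 55896; (A₁(A₂A₃)): 12×12 by 12×137 → 12×137, cost 12·12·137 = 19728; cumulative 75624. Total 75624.
Order ((A₁A₂)A₃): (A₁A₂): 12×12 by 12×34 → 12×34, cost 12·12·34 = 4896; ((A₁A₂)A₃): 12×34 by 34×137 → 12×137, cost 12·34·137 = 55896; cumulative 60792. Total 60792.
Minimum: 60792.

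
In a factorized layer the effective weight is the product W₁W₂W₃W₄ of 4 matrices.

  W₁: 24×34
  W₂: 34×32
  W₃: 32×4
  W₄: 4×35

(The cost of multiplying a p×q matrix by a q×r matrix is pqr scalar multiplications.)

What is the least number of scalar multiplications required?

Adjacent pairs: W₁W₂ = 24·34·32 = 26112; W₂W₃ = 34·32·4 = 4352; W₃W₄ = 32·4·35 = 4480.
Length 3: W₁..W₃: k=1: 0+4352+24·34·4=7616; k=2: 26112+0+24·32·4=29184 → min 7616 | W₂..W₄: k=2: 0+4480+34·32·35=42560; k=3: 4352+0+34·4·35=9112 → min 9112.
Length 4: W₁..W₄: k=1: 0+9112+24·34·35=37672; k=2: 26112+4480+24·32·35=57472; k=3: 7616+0+24·4·35=10976 → min 10976.
Optimal order: ((W₁(W₂W₃))W₄) with cost 10976.

10976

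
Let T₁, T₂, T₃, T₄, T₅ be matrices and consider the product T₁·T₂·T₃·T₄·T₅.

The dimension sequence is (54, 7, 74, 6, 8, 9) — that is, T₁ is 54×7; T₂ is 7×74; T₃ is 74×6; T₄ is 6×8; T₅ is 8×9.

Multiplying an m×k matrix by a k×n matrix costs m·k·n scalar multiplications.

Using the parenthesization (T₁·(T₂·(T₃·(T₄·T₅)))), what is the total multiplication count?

(T₄·T₅): 6×8 by 8×9 → 6×9, cost 6·8·9 = 432
(T₃·(T₄·T₅)): 74×6 by 6×9 → 74×9, cost 74·6·9 = 3996; cumulative 4428
(T₂·(T₃·(T₄·T₅))): 7×74 by 74×9 → 7×9, cost 7·74·9 = 4662; cumulative 9090
(T₁·(T₂·(T₃·(T₄·T₅)))): 54×7 by 7×9 → 54×9, cost 54·7·9 = 3402; cumulative 12492
Total: 12492 scalar multiplications.

12492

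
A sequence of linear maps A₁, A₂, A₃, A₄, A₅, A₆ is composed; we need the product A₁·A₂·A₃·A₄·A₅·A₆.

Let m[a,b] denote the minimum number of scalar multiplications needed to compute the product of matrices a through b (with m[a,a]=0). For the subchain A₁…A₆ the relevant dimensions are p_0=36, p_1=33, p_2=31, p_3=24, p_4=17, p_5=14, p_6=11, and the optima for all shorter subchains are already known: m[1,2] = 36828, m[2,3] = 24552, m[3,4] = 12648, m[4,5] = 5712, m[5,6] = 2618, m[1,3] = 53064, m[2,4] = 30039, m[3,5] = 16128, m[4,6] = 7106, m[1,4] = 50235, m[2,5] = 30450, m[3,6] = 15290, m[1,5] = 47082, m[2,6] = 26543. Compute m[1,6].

39611

m[1,6] = min over k∈[1,5] of m[1,k]+m[k+1,6]+p_{0}·p_k·p_{6}.
k=1: 0 + 26543 + 36·33·11 = 39611; k=2: 36828 + 15290 + 36·31·11 = 64394; k=3: 53064 + 7106 + 36·24·11 = 69674; k=4: 50235 + 2618 + 36·17·11 = 59585; k=5: 47082 + 0 + 36·14·11 = 52626.
Minimum: 39611 at k=1.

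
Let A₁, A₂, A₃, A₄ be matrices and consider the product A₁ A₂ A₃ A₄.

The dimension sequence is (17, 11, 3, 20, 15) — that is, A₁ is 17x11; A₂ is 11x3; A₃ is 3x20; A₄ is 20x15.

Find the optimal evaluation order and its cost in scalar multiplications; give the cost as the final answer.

Adjacent pairs: A₁A₂ = 17·11·3 = 561; A₂A₃ = 11·3·20 = 660; A₃A₄ = 3·20·15 = 900.
Length 3: A₁..A₃: k=1: 0+660+17·11·20=4400; k=2: 561+0+17·3·20=1581 → min 1581 | A₂..A₄: k=2: 0+900+11·3·15=1395; k=3: 660+0+11·20·15=3960 → min 1395.
Length 4: A₁..A₄: k=1: 0+1395+17·11·15=4200; k=2: 561+900+17·3·15=2226; k=3: 1581+0+17·20·15=6681 → min 2226.
Optimal parenthesization: ((A₁ A₂) (A₃ A₄)) with cost 2226.

2226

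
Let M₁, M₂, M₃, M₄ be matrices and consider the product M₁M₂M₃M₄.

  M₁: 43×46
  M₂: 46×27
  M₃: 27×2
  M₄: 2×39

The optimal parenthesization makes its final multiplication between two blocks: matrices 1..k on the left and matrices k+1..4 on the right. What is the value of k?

Adjacent pairs: M₁M₂ = 43·46·27 = 53406; M₂M₃ = 46·27·2 = 2484; M₃M₄ = 27·2·39 = 2106.
Length 3: M₁..M₃: k=1: 0+2484+43·46·2=6440; k=2: 53406+0+43·27·2=55728 → min 6440 | M₂..M₄: k=2: 0+2106+46·27·39=50544; k=3: 2484+0+46·2·39=6072 → min 6072.
Top-level splits: k=1: (M₁..M₁)·(M₂..M₄) → 0+6072+43·46·39 = 83214; k=2: (M₁..M₂)·(M₃..M₄) → 53406+2106+43·27·39 = 100791; k=3: (M₁..M₃)·(M₄..M₄) → 6440+0+43·2·39 = 9794.
Best split is after M₃, i.e. k = 3.

3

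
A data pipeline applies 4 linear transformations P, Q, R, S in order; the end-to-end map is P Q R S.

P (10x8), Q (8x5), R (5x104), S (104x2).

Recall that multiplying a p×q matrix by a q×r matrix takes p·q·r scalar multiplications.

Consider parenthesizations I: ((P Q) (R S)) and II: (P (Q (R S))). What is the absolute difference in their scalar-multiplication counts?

Order I = ((P Q) (R S)): (P Q): 10×8 by 8×5 → 10×5, cost 10·8·5 = 400; (R S): 5×104 by 104×2 → 5×2, cost 5·104·2 = 1040; ((P Q) (R S)): 10×5 by 5×2 → 10×2, cost 10·5·2 = 100; cumulative 1540. Total 1540.
Order II = (P (Q (R S))): (R S): 5×104 by 104×2 → 5×2, cost 5·104·2 = 1040; (Q (R S)): 8×5 by 5×2 → 8×2, cost 8·5·2 = 80; cumulative 1120; (P (Q (R S))): 10×8 by 8×2 → 10×2, cost 10·8·2 = 160; cumulative 1280. Total 1280.
Difference: |1540 − 1280| = 260.

260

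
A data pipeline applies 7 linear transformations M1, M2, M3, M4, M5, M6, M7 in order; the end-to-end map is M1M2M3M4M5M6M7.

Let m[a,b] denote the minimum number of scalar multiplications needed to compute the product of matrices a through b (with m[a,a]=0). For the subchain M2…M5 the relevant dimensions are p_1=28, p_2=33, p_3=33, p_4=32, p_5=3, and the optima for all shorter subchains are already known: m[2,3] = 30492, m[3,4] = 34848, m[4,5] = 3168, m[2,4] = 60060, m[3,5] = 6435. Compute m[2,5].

m[2,5] = min over k∈[2,4] of m[2,k]+m[k+1,5]+p_{1}·p_k·p_{5}.
k=2: 0 + 6435 + 28·33·3 = 9207; k=3: 30492 + 3168 + 28·33·3 = 36432; k=4: 60060 + 0 + 28·32·3 = 62748.
Minimum: 9207 at k=2.

9207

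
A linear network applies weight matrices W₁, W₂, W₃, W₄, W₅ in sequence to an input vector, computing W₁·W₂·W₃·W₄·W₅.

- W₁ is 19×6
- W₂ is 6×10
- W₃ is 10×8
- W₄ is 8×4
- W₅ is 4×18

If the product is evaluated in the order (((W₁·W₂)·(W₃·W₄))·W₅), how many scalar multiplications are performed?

(W₁·W₂): 19×6 by 6×10 → 19×10, cost 19·6·10 = 1140
(W₃·W₄): 10×8 by 8×4 → 10×4, cost 10·8·4 = 320
((W₁·W₂)·(W₃·W₄)): 19×10 by 10×4 → 19×4, cost 19·10·4 = 760; cumulative 2220
(((W₁·W₂)·(W₃·W₄))·W₅): 19×4 by 4×18 → 19×18, cost 19·4·18 = 1368; cumulative 3588
Total: 3588 scalar multiplications.

3588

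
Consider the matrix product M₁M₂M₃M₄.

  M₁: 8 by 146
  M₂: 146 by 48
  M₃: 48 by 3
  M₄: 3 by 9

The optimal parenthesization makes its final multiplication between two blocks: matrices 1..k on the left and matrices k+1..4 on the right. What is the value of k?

Adjacent pairs: M₁M₂ = 8·146·48 = 56064; M₂M₃ = 146·48·3 = 21024; M₃M₄ = 48·3·9 = 1296.
Length 3: M₁..M₃: k=1: 0+21024+8·146·3=24528; k=2: 56064+0+8·48·3=57216 → min 24528 | M₂..M₄: k=2: 0+1296+146·48·9=64368; k=3: 21024+0+146·3·9=24966 → min 24966.
Top-level splits: k=1: (M₁..M₁)·(M₂..M₄) → 0+24966+8·146·9 = 35478; k=2: (M₁..M₂)·(M₃..M₄) → 56064+1296+8·48·9 = 60816; k=3: (M₁..M₃)·(M₄..M₄) → 24528+0+8·3·9 = 24744.
Best split is after M₃, i.e. k = 3.

3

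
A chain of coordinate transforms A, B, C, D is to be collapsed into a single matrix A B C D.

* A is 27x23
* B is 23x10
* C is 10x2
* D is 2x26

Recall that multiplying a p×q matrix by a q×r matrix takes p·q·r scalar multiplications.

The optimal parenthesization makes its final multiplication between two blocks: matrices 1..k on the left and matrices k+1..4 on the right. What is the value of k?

3

Adjacent pairs: AB = 27·23·10 = 6210; BC = 23·10·2 = 460; CD = 10·2·26 = 520.
Length 3: A..C: k=1: 0+460+27·23·2=1702; k=2: 6210+0+27·10·2=6750 → min 1702 | B..D: k=2: 0+520+23·10·26=6500; k=3: 460+0+23·2·26=1656 → min 1656.
Top-level splits: k=1: (A..A)·(B..D) → 0+1656+27·23·26 = 17802; k=2: (A..B)·(C..D) → 6210+520+27·10·26 = 13750; k=3: (A..C)·(D..D) → 1702+0+27·2·26 = 3106.
Best split is after C, i.e. k = 3.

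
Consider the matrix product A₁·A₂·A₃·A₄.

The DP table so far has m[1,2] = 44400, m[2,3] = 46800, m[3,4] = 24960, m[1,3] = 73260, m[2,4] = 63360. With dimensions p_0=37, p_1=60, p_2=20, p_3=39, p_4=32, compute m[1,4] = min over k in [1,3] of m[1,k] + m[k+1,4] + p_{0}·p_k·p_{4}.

m[1,4] = min over k∈[1,3] of m[1,k]+m[k+1,4]+p_{0}·p_k·p_{4}.
k=1: 0 + 63360 + 37·60·32 = 134400; k=2: 44400 + 24960 + 37·20·32 = 93040; k=3: 73260 + 0 + 37·39·32 = 119436.
Minimum: 93040 at k=2.

93040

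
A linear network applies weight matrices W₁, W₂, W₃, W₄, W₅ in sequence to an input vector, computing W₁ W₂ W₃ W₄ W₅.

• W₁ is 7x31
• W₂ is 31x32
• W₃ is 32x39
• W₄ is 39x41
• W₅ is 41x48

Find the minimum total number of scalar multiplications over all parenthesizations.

40649

Adjacent pairs: W₁W₂ = 7·31·32 = 6944; W₂W₃ = 31·32·39 = 38688; W₃W₄ = 32·39·41 = 51168; W₄W₅ = 39·41·48 = 76752.
Length 3: W₁..W₃: k=1: 0+38688+7·31·39=47151; k=2: 6944+0+7·32·39=15680 → min 15680 | W₂..W₄: k=2: 0+51168+31·32·41=91840; k=3: 38688+0+31·39·41=88257 → min 88257 | W₃..W₅: k=3: 0+76752+32·39·48=136656; k=4: 51168+0+32·41·48=114144 → min 114144.
Length 4: W₁..W₄: k=1: 0+88257+7·31·41=97154; k=2: 6944+51168+7·32·41=67296; k=3: 15680+0+7·39·41=26873 → min 26873 | W₂..W₅: k=2: 0+114144+31·32·48=161760; k=3: 38688+76752+31·39·48=173472; k=4: 88257+0+31·41·48=149265 → min 149265.
Length 5: W₁..W₅: k=1: 0+149265+7·31·48=159681; k=2: 6944+114144+7·32·48=131840; k=3: 15680+76752+7·39·48=105536; k=4: 26873+0+7·41·48=40649 → min 40649.
Optimal order: ((((W₁ W₂) W₃) W₄) W₅) with cost 40649.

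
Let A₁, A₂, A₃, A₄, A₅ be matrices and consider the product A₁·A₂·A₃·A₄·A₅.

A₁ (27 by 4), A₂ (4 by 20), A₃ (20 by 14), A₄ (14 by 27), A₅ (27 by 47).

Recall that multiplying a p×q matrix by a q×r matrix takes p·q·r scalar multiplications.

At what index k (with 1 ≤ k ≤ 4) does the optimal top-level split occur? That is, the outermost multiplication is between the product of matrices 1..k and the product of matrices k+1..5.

Adjacent pairs: A₁A₂ = 27·4·20 = 2160; A₂A₃ = 4·20·14 = 1120; A₃A₄ = 20·14·27 = 7560; A₄A₅ = 14·27·47 = 17766.
Length 3: A₁..A₃: k=1: 0+1120+27·4·14=2632; k=2: 2160+0+27·20·14=9720 → min 2632 | A₂..A₄: k=2: 0+7560+4·20·27=9720; k=3: 1120+0+4·14·27=2632 → min 2632 | A₃..A₅: k=3: 0+17766+20·14·47=30926; k=4: 7560+0+20·27·47=32940 → min 30926.
Length 4: A₁..A₄: k=1: 0+2632+27·4·27=5548; k=2: 2160+7560+27·20·27=24300; k=3: 2632+0+27·14·27=12838 → min 5548 | A₂..A₅: k=2: 0+30926+4·20·47=34686; k=3: 1120+17766+4·14·47=21518; k=4: 2632+0+4·27·47=7708 → min 7708.
Top-level splits: k=1: (A₁..A₁)·(A₂..A₅) → 0+7708+27·4·47 = 12784; k=2: (A₁..A₂)·(A₃..A₅) → 2160+30926+27·20·47 = 58466; k=3: (A₁..A₃)·(A₄..A₅) → 2632+17766+27·14·47 = 38164; k=4: (A₁..A₄)·(A₅..A₅) → 5548+0+27·27·47 = 39811.
Best split is after A₁, i.e. k = 1.

1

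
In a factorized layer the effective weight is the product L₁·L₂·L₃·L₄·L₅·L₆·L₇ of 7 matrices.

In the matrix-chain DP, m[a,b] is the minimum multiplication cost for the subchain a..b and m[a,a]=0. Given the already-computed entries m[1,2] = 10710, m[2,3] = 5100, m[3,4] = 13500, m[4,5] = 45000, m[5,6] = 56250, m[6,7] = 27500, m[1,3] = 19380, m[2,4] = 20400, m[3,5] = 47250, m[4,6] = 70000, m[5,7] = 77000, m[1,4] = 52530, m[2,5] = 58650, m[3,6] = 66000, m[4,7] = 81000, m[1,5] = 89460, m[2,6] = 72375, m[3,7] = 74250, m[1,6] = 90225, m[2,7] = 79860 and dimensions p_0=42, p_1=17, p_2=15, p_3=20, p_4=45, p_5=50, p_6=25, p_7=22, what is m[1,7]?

95568

m[1,7] = min over k∈[1,6] of m[1,k]+m[k+1,7]+p_{0}·p_k·p_{7}.
k=1: 0 + 79860 + 42·17·22 = 95568; k=2: 10710 + 74250 + 42·15·22 = 98820; k=3: 19380 + 81000 + 42·20·22 = 118860; k=4: 52530 + 77000 + 42·45·22 = 171110; k=5: 89460 + 27500 + 42·50·22 = 163160; k=6: 90225 + 0 + 42·25·22 = 113325.
Minimum: 95568 at k=1.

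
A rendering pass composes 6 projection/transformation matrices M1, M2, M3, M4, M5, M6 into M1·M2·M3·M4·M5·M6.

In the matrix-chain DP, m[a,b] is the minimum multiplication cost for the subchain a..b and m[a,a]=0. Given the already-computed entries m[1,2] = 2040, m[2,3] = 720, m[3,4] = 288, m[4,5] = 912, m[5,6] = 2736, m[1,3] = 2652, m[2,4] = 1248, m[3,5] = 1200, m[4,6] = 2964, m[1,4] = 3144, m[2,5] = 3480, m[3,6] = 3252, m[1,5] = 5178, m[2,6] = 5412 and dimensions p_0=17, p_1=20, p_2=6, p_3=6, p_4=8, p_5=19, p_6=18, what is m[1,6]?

m[1,6] = min over k∈[1,5] of m[1,k]+m[k+1,6]+p_{0}·p_k·p_{6}.
k=1: 0 + 5412 + 17·20·18 = 11532; k=2: 2040 + 3252 + 17·6·18 = 7128; k=3: 2652 + 2964 + 17·6·18 = 7452; k=4: 3144 + 2736 + 17·8·18 = 8328; k=5: 5178 + 0 + 17·19·18 = 10992.
Minimum: 7128 at k=2.

7128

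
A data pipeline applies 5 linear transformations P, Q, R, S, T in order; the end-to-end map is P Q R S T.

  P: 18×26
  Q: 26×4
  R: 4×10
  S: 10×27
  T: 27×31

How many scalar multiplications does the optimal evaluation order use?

Adjacent pairs: PQ = 18·26·4 = 1872; QR = 26·4·10 = 1040; RS = 4·10·27 = 1080; ST = 10·27·31 = 8370.
Length 3: P..R: k=1: 0+1040+18·26·10=5720; k=2: 1872+0+18·4·10=2592 → min 2592 | Q..S: k=2: 0+1080+26·4·27=3888; k=3: 1040+0+26·10·27=8060 → min 3888 | R..T: k=3: 0+8370+4·10·31=9610; k=4: 1080+0+4·27·31=4428 → min 4428.
Length 4: P..S: k=1: 0+3888+18·26·27=16524; k=2: 1872+1080+18·4·27=4896; k=3: 2592+0+18·10·27=7452 → min 4896 | Q..T: k=2: 0+4428+26·4·31=7652; k=3: 1040+8370+26·10·31=17470; k=4: 3888+0+26·27·31=25650 → min 7652.
Length 5: P..T: k=1: 0+7652+18·26·31=22160; k=2: 1872+4428+18·4·31=8532; k=3: 2592+8370+18·10·31=16542; k=4: 4896+0+18·27·31=19962 → min 8532.
Optimal order: ((P Q) ((R S) T)) with cost 8532.

8532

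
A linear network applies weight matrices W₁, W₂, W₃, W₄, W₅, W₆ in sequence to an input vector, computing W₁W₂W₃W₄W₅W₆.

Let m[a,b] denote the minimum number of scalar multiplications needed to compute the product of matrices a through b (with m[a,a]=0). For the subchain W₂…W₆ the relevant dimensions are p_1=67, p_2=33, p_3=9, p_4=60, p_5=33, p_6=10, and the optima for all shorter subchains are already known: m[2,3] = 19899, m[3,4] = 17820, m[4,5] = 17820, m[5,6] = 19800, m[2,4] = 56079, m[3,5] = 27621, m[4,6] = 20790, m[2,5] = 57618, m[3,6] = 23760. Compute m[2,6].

45870

m[2,6] = min over k∈[2,5] of m[2,k]+m[k+1,6]+p_{1}·p_k·p_{6}.
k=2: 0 + 23760 + 67·33·10 = 45870; k=3: 19899 + 20790 + 67·9·10 = 46719; k=4: 56079 + 19800 + 67·60·10 = 116079; k=5: 57618 + 0 + 67·33·10 = 79728.
Minimum: 45870 at k=2.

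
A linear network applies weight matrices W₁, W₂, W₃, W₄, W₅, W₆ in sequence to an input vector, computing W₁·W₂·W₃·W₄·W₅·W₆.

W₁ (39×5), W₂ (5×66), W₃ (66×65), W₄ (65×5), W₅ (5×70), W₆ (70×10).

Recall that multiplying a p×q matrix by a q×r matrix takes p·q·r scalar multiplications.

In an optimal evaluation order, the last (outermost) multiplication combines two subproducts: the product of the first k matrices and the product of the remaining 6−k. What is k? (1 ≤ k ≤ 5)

1

Adjacent pairs: W₁W₂ = 39·5·66 = 12870; W₂W₃ = 5·66·65 = 21450; W₃W₄ = 66·65·5 = 21450; W₄W₅ = 65·5·70 = 22750; W₅W₆ = 5·70·10 = 3500.
Length 3: W₁..W₃: k=1: 0+21450+39·5·65=34125; k=2: 12870+0+39·66·65=180180 → min 34125 | W₂..W₄: k=2: 0+21450+5·66·5=23100; k=3: 21450+0+5·65·5=23075 → min 23075 | W₃..W₅: k=3: 0+22750+66·65·70=323050; k=4: 21450+0+66·5·70=44550 → min 44550 | W₄..W₆: k=4: 0+3500+65·5·10=6750; k=5: 22750+0+65·70·10=68250 → min 6750.
Length 4: W₁..W₄: k=1: 0+23075+39·5·5=24050; k=2: 12870+21450+39·66·5=47190; k=3: 34125+0+39·65·5=46800 → min 24050 | W₂..W₅: k=2: 0+44550+5·66·70=67650; k=3: 21450+22750+5·65·70=66950; k=4: 23075+0+5·5·70=24825 → min 24825 | W₃..W₆: k=3: 0+6750+66·65·10=49650; k=4: 21450+3500+66·5·10=28250; k=5: 44550+0+66·70·10=90750 → min 28250.
Length 5: W₁..W₅: k=1: 0+24825+39·5·70=38475; k=2: 12870+44550+39·66·70=237600; k=3: 34125+22750+39·65·70=234325; k=4: 24050+0+39·5·70=37700 → min 37700 | W₂..W₆: k=2: 0+28250+5·66·10=31550; k=3: 21450+6750+5·65·10=31450; k=4: 23075+3500+5·5·10=26825; k=5: 24825+0+5·70·10=28325 → min 26825.
Top-level splits: k=1: (W₁..W₁)·(W₂..W₆) → 0+26825+39·5·10 = 28775; k=2: (W₁..W₂)·(W₃..W₆) → 12870+28250+39·66·10 = 66860; k=3: (W₁..W₃)·(W₄..W₆) → 34125+6750+39·65·10 = 66225; k=4: (W₁..W₄)·(W₅..W₆) → 24050+3500+39·5·10 = 29500; k=5: (W₁..W₅)·(W₆..W₆) → 37700+0+39·70·10 = 65000.
Best split is after W₁, i.e. k = 1.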